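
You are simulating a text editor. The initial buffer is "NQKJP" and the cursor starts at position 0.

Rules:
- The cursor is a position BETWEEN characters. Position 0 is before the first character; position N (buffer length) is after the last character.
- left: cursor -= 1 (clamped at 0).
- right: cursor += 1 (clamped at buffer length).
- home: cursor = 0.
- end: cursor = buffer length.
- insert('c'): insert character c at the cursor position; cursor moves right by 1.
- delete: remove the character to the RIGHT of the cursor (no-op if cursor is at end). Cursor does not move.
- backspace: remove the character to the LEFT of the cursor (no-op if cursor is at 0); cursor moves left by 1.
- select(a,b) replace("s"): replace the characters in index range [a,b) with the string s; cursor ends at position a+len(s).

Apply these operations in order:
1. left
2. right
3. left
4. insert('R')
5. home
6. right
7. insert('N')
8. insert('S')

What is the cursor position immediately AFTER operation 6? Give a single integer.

After op 1 (left): buf='NQKJP' cursor=0
After op 2 (right): buf='NQKJP' cursor=1
After op 3 (left): buf='NQKJP' cursor=0
After op 4 (insert('R')): buf='RNQKJP' cursor=1
After op 5 (home): buf='RNQKJP' cursor=0
After op 6 (right): buf='RNQKJP' cursor=1

Answer: 1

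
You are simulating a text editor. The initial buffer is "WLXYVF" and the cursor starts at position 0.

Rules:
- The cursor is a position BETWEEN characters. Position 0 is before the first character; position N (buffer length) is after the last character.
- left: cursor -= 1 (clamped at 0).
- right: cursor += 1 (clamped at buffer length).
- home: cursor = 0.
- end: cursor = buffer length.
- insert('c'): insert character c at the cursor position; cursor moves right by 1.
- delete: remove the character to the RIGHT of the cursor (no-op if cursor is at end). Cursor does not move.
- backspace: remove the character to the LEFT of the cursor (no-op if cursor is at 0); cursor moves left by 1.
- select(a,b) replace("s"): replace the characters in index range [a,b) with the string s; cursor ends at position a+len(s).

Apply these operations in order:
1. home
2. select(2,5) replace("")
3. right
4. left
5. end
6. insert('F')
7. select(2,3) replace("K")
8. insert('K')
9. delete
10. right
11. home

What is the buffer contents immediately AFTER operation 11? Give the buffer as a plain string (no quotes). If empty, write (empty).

After op 1 (home): buf='WLXYVF' cursor=0
After op 2 (select(2,5) replace("")): buf='WLF' cursor=2
After op 3 (right): buf='WLF' cursor=3
After op 4 (left): buf='WLF' cursor=2
After op 5 (end): buf='WLF' cursor=3
After op 6 (insert('F')): buf='WLFF' cursor=4
After op 7 (select(2,3) replace("K")): buf='WLKF' cursor=3
After op 8 (insert('K')): buf='WLKKF' cursor=4
After op 9 (delete): buf='WLKK' cursor=4
After op 10 (right): buf='WLKK' cursor=4
After op 11 (home): buf='WLKK' cursor=0

Answer: WLKK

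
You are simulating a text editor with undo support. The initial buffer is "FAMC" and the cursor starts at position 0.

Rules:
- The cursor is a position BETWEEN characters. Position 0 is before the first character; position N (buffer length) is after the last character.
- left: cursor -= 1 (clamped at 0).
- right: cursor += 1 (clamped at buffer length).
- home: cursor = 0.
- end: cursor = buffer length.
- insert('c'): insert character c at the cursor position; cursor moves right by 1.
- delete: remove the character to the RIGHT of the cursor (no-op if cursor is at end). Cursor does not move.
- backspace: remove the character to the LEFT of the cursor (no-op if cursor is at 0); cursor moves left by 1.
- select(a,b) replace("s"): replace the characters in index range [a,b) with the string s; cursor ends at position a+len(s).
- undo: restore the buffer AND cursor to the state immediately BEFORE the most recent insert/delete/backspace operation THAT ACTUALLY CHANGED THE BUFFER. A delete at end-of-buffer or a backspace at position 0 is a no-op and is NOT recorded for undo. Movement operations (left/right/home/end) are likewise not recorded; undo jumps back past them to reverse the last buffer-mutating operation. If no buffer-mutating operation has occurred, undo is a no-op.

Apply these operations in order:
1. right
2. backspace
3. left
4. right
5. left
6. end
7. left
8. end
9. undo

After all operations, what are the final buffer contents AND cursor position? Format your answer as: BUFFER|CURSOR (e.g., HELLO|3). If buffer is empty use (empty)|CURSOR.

Answer: FAMC|1

Derivation:
After op 1 (right): buf='FAMC' cursor=1
After op 2 (backspace): buf='AMC' cursor=0
After op 3 (left): buf='AMC' cursor=0
After op 4 (right): buf='AMC' cursor=1
After op 5 (left): buf='AMC' cursor=0
After op 6 (end): buf='AMC' cursor=3
After op 7 (left): buf='AMC' cursor=2
After op 8 (end): buf='AMC' cursor=3
After op 9 (undo): buf='FAMC' cursor=1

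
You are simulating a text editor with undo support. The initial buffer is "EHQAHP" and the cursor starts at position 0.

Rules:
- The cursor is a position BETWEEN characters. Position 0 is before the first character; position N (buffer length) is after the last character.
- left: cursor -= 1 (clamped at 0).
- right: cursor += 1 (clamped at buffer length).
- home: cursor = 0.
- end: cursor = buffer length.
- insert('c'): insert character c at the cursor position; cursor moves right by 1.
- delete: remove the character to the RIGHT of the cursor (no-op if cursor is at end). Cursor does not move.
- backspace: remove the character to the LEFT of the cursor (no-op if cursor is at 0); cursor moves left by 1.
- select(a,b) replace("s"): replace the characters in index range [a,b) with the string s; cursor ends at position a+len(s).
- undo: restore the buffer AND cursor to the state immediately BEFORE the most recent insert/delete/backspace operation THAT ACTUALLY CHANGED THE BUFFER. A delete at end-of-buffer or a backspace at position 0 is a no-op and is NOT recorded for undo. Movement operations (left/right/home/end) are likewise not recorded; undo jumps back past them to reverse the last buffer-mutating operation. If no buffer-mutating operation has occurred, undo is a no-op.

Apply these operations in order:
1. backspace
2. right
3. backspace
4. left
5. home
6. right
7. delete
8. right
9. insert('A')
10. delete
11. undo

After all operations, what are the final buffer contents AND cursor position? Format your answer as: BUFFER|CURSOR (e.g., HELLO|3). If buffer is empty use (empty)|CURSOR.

After op 1 (backspace): buf='EHQAHP' cursor=0
After op 2 (right): buf='EHQAHP' cursor=1
After op 3 (backspace): buf='HQAHP' cursor=0
After op 4 (left): buf='HQAHP' cursor=0
After op 5 (home): buf='HQAHP' cursor=0
After op 6 (right): buf='HQAHP' cursor=1
After op 7 (delete): buf='HAHP' cursor=1
After op 8 (right): buf='HAHP' cursor=2
After op 9 (insert('A')): buf='HAAHP' cursor=3
After op 10 (delete): buf='HAAP' cursor=3
After op 11 (undo): buf='HAAHP' cursor=3

Answer: HAAHP|3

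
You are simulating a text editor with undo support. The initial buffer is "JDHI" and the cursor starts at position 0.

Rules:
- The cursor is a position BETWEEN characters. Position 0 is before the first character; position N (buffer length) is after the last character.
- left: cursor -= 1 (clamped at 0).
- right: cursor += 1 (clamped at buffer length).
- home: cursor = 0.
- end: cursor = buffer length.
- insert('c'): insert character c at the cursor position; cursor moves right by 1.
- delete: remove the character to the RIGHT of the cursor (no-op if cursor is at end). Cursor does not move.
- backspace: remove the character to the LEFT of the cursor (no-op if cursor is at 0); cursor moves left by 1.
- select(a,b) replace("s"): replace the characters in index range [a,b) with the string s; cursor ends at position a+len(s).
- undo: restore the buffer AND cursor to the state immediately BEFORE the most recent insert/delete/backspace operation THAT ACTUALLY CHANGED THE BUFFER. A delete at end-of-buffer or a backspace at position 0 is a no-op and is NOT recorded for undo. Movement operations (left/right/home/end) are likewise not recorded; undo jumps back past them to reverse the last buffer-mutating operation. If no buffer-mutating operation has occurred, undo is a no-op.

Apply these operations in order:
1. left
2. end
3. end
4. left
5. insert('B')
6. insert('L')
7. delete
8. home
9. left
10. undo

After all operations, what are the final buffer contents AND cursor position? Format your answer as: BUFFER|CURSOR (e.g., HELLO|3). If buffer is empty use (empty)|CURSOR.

Answer: JDHBLI|5

Derivation:
After op 1 (left): buf='JDHI' cursor=0
After op 2 (end): buf='JDHI' cursor=4
After op 3 (end): buf='JDHI' cursor=4
After op 4 (left): buf='JDHI' cursor=3
After op 5 (insert('B')): buf='JDHBI' cursor=4
After op 6 (insert('L')): buf='JDHBLI' cursor=5
After op 7 (delete): buf='JDHBL' cursor=5
After op 8 (home): buf='JDHBL' cursor=0
After op 9 (left): buf='JDHBL' cursor=0
After op 10 (undo): buf='JDHBLI' cursor=5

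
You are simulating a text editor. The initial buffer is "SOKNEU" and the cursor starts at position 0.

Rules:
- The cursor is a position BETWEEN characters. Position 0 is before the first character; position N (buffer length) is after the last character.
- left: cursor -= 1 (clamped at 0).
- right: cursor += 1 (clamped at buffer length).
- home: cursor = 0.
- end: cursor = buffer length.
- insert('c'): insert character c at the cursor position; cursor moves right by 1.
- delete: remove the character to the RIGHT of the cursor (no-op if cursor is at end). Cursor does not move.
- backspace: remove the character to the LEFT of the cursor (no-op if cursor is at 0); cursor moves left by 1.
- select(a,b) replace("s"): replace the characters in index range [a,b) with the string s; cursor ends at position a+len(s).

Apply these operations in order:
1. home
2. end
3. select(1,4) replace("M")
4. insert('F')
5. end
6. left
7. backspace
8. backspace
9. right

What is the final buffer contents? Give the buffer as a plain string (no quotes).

Answer: SMU

Derivation:
After op 1 (home): buf='SOKNEU' cursor=0
After op 2 (end): buf='SOKNEU' cursor=6
After op 3 (select(1,4) replace("M")): buf='SMEU' cursor=2
After op 4 (insert('F')): buf='SMFEU' cursor=3
After op 5 (end): buf='SMFEU' cursor=5
After op 6 (left): buf='SMFEU' cursor=4
After op 7 (backspace): buf='SMFU' cursor=3
After op 8 (backspace): buf='SMU' cursor=2
After op 9 (right): buf='SMU' cursor=3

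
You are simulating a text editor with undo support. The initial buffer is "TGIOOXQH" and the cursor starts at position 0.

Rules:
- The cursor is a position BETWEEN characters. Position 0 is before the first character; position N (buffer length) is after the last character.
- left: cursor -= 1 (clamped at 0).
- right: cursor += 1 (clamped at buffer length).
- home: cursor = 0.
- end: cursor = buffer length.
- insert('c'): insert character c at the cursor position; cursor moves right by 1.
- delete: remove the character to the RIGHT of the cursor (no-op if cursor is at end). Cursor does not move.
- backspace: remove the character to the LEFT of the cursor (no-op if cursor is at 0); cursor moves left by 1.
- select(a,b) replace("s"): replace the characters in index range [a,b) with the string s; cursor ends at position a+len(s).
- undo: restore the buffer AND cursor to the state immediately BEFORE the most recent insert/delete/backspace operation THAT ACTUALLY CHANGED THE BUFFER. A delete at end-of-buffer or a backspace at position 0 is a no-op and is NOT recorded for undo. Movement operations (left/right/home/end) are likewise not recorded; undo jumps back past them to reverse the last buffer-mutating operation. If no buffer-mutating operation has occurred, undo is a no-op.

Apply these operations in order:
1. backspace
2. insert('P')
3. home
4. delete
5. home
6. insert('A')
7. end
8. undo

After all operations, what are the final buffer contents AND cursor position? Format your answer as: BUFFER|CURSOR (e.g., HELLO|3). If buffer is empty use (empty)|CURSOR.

Answer: TGIOOXQH|0

Derivation:
After op 1 (backspace): buf='TGIOOXQH' cursor=0
After op 2 (insert('P')): buf='PTGIOOXQH' cursor=1
After op 3 (home): buf='PTGIOOXQH' cursor=0
After op 4 (delete): buf='TGIOOXQH' cursor=0
After op 5 (home): buf='TGIOOXQH' cursor=0
After op 6 (insert('A')): buf='ATGIOOXQH' cursor=1
After op 7 (end): buf='ATGIOOXQH' cursor=9
After op 8 (undo): buf='TGIOOXQH' cursor=0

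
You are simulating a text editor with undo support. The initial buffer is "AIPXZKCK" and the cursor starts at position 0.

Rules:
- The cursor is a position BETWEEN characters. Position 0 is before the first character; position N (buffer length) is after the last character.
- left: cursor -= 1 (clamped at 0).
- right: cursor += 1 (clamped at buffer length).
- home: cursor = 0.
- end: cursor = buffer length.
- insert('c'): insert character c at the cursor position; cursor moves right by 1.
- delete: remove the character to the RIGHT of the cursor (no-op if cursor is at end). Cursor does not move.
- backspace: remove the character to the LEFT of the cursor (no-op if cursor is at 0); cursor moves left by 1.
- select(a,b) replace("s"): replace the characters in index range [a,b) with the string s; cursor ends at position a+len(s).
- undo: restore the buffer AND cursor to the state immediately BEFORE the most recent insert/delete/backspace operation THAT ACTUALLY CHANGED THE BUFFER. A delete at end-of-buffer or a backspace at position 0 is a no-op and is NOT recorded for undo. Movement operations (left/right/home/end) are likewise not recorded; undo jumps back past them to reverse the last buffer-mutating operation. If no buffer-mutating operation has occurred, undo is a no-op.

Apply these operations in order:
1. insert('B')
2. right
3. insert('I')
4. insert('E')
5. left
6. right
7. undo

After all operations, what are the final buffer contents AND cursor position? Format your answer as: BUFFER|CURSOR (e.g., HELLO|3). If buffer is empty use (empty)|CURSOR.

Answer: BAIIPXZKCK|3

Derivation:
After op 1 (insert('B')): buf='BAIPXZKCK' cursor=1
After op 2 (right): buf='BAIPXZKCK' cursor=2
After op 3 (insert('I')): buf='BAIIPXZKCK' cursor=3
After op 4 (insert('E')): buf='BAIEIPXZKCK' cursor=4
After op 5 (left): buf='BAIEIPXZKCK' cursor=3
After op 6 (right): buf='BAIEIPXZKCK' cursor=4
After op 7 (undo): buf='BAIIPXZKCK' cursor=3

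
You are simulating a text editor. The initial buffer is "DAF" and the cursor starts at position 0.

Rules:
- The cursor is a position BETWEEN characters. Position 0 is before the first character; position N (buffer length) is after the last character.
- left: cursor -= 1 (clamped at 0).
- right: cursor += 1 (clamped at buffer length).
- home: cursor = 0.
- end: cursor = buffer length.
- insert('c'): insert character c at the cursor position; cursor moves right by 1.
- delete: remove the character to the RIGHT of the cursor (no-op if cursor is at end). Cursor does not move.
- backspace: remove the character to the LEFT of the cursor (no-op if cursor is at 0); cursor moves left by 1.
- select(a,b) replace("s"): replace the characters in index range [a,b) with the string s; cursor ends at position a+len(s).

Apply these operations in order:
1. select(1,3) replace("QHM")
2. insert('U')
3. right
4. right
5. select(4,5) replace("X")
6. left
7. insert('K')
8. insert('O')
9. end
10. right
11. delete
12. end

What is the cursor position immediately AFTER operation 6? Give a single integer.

After op 1 (select(1,3) replace("QHM")): buf='DQHM' cursor=4
After op 2 (insert('U')): buf='DQHMU' cursor=5
After op 3 (right): buf='DQHMU' cursor=5
After op 4 (right): buf='DQHMU' cursor=5
After op 5 (select(4,5) replace("X")): buf='DQHMX' cursor=5
After op 6 (left): buf='DQHMX' cursor=4

Answer: 4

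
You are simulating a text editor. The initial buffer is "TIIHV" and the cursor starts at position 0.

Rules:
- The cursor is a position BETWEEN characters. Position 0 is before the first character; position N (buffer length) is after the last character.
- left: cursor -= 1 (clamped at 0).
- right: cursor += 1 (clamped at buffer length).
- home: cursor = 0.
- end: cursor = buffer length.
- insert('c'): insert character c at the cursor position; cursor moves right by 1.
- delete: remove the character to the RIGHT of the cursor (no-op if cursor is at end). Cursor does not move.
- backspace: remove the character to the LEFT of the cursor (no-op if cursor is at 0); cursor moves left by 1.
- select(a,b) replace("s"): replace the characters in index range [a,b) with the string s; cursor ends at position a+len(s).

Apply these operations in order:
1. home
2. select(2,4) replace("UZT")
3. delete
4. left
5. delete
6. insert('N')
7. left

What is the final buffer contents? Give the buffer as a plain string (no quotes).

After op 1 (home): buf='TIIHV' cursor=0
After op 2 (select(2,4) replace("UZT")): buf='TIUZTV' cursor=5
After op 3 (delete): buf='TIUZT' cursor=5
After op 4 (left): buf='TIUZT' cursor=4
After op 5 (delete): buf='TIUZ' cursor=4
After op 6 (insert('N')): buf='TIUZN' cursor=5
After op 7 (left): buf='TIUZN' cursor=4

Answer: TIUZN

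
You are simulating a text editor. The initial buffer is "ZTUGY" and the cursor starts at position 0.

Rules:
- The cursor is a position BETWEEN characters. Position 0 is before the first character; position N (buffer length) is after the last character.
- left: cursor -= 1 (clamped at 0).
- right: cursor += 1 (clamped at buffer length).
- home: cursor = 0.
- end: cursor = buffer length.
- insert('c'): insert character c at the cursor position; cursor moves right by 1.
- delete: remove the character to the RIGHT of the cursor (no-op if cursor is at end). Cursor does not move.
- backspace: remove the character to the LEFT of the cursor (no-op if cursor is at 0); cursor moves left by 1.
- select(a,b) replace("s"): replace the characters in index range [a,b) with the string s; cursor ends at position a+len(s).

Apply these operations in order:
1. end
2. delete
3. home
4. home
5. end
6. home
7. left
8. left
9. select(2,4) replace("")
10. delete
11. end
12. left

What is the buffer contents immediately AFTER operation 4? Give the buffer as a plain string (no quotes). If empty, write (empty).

After op 1 (end): buf='ZTUGY' cursor=5
After op 2 (delete): buf='ZTUGY' cursor=5
After op 3 (home): buf='ZTUGY' cursor=0
After op 4 (home): buf='ZTUGY' cursor=0

Answer: ZTUGY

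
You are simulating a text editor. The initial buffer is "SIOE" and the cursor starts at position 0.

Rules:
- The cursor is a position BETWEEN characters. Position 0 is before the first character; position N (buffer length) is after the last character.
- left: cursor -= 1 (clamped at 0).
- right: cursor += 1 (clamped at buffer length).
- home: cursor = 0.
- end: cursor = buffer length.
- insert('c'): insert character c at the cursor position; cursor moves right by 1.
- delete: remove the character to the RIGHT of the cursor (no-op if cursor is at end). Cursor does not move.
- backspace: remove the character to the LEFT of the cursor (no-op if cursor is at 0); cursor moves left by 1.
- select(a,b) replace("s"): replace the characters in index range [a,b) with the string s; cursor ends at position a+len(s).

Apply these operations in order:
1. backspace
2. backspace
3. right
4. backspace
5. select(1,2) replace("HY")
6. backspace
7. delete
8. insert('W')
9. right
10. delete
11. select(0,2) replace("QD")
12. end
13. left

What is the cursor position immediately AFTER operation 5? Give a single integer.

After op 1 (backspace): buf='SIOE' cursor=0
After op 2 (backspace): buf='SIOE' cursor=0
After op 3 (right): buf='SIOE' cursor=1
After op 4 (backspace): buf='IOE' cursor=0
After op 5 (select(1,2) replace("HY")): buf='IHYE' cursor=3

Answer: 3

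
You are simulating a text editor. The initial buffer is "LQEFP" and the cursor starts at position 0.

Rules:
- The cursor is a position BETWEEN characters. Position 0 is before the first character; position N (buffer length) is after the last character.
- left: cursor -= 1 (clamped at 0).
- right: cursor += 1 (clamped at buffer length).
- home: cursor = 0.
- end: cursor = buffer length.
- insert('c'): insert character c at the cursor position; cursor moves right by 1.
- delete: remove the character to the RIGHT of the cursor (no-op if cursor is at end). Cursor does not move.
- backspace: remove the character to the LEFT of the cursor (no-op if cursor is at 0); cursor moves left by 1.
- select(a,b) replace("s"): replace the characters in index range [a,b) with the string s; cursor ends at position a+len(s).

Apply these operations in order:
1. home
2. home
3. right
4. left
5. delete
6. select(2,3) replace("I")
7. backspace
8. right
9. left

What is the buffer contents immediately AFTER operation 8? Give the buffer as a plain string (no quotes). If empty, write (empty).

After op 1 (home): buf='LQEFP' cursor=0
After op 2 (home): buf='LQEFP' cursor=0
After op 3 (right): buf='LQEFP' cursor=1
After op 4 (left): buf='LQEFP' cursor=0
After op 5 (delete): buf='QEFP' cursor=0
After op 6 (select(2,3) replace("I")): buf='QEIP' cursor=3
After op 7 (backspace): buf='QEP' cursor=2
After op 8 (right): buf='QEP' cursor=3

Answer: QEP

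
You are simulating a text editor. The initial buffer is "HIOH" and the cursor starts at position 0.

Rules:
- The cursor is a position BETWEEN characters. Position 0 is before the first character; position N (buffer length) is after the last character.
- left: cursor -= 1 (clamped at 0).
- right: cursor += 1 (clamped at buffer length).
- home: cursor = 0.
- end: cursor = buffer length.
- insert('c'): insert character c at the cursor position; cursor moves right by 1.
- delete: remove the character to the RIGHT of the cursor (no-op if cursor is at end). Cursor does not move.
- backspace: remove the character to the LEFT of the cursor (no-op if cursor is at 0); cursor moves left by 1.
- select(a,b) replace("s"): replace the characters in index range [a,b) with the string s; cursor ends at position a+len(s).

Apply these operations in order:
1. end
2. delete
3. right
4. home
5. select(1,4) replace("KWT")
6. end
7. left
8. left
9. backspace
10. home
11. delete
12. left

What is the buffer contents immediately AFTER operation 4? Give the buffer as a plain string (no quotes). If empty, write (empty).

Answer: HIOH

Derivation:
After op 1 (end): buf='HIOH' cursor=4
After op 2 (delete): buf='HIOH' cursor=4
After op 3 (right): buf='HIOH' cursor=4
After op 4 (home): buf='HIOH' cursor=0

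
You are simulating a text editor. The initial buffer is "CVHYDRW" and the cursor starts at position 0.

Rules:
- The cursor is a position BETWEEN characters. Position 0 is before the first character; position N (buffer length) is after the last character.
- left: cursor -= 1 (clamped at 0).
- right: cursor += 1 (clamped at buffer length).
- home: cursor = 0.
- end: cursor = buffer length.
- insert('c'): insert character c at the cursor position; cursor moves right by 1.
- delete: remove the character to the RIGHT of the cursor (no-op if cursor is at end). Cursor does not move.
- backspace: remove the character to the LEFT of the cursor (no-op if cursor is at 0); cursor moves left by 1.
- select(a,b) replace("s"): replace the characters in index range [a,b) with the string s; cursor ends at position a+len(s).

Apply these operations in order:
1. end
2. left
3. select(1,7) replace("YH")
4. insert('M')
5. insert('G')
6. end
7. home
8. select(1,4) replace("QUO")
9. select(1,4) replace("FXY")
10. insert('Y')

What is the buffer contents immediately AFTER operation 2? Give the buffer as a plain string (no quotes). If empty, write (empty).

After op 1 (end): buf='CVHYDRW' cursor=7
After op 2 (left): buf='CVHYDRW' cursor=6

Answer: CVHYDRW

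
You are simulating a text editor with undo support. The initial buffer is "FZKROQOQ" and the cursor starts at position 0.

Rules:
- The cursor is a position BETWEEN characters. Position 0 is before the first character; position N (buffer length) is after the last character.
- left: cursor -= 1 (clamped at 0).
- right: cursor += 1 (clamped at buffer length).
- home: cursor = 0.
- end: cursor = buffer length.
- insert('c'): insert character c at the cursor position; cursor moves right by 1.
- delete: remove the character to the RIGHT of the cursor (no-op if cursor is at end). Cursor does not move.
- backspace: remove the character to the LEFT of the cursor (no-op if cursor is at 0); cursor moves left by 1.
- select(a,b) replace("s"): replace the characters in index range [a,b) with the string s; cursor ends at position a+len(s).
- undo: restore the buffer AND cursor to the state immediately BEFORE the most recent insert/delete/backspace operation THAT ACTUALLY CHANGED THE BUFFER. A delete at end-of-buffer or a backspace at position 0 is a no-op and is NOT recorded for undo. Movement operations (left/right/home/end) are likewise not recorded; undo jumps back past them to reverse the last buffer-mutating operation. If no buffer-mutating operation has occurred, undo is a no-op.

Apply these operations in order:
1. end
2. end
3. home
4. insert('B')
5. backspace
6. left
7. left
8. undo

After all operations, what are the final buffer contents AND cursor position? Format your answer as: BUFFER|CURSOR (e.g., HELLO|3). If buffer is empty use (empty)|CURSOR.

After op 1 (end): buf='FZKROQOQ' cursor=8
After op 2 (end): buf='FZKROQOQ' cursor=8
After op 3 (home): buf='FZKROQOQ' cursor=0
After op 4 (insert('B')): buf='BFZKROQOQ' cursor=1
After op 5 (backspace): buf='FZKROQOQ' cursor=0
After op 6 (left): buf='FZKROQOQ' cursor=0
After op 7 (left): buf='FZKROQOQ' cursor=0
After op 8 (undo): buf='BFZKROQOQ' cursor=1

Answer: BFZKROQOQ|1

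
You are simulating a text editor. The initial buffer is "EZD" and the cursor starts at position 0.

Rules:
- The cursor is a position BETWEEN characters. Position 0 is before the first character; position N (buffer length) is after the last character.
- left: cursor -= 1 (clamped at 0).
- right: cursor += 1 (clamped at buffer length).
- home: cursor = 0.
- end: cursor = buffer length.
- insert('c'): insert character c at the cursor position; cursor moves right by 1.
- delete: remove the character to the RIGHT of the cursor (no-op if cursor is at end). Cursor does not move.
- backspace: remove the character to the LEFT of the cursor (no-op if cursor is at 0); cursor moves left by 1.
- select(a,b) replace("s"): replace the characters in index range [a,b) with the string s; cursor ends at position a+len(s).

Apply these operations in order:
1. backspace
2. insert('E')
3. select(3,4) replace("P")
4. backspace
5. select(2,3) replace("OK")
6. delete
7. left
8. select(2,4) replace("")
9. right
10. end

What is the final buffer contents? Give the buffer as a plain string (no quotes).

After op 1 (backspace): buf='EZD' cursor=0
After op 2 (insert('E')): buf='EEZD' cursor=1
After op 3 (select(3,4) replace("P")): buf='EEZP' cursor=4
After op 4 (backspace): buf='EEZ' cursor=3
After op 5 (select(2,3) replace("OK")): buf='EEOK' cursor=4
After op 6 (delete): buf='EEOK' cursor=4
After op 7 (left): buf='EEOK' cursor=3
After op 8 (select(2,4) replace("")): buf='EE' cursor=2
After op 9 (right): buf='EE' cursor=2
After op 10 (end): buf='EE' cursor=2

Answer: EE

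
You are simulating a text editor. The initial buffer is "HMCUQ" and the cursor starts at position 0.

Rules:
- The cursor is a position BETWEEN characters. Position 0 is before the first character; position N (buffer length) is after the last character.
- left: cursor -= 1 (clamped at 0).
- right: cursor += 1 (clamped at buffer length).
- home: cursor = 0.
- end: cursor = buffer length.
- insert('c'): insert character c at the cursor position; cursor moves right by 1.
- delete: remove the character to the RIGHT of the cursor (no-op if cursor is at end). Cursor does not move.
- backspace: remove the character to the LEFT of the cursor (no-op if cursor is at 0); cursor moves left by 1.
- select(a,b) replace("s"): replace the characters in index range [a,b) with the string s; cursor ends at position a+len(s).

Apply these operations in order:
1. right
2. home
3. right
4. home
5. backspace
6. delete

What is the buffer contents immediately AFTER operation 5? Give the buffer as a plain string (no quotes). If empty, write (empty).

Answer: HMCUQ

Derivation:
After op 1 (right): buf='HMCUQ' cursor=1
After op 2 (home): buf='HMCUQ' cursor=0
After op 3 (right): buf='HMCUQ' cursor=1
After op 4 (home): buf='HMCUQ' cursor=0
After op 5 (backspace): buf='HMCUQ' cursor=0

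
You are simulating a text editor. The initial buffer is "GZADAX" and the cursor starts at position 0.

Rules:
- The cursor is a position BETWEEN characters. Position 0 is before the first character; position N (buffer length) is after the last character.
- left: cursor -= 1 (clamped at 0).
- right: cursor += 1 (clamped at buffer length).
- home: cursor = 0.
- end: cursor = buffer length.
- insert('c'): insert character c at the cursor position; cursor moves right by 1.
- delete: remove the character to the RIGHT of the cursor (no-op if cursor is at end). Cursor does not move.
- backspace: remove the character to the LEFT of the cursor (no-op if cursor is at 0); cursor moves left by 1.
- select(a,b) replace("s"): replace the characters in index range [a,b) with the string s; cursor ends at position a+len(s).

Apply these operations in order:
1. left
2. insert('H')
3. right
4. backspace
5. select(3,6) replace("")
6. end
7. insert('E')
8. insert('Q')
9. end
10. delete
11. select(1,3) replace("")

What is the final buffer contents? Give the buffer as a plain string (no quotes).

After op 1 (left): buf='GZADAX' cursor=0
After op 2 (insert('H')): buf='HGZADAX' cursor=1
After op 3 (right): buf='HGZADAX' cursor=2
After op 4 (backspace): buf='HZADAX' cursor=1
After op 5 (select(3,6) replace("")): buf='HZA' cursor=3
After op 6 (end): buf='HZA' cursor=3
After op 7 (insert('E')): buf='HZAE' cursor=4
After op 8 (insert('Q')): buf='HZAEQ' cursor=5
After op 9 (end): buf='HZAEQ' cursor=5
After op 10 (delete): buf='HZAEQ' cursor=5
After op 11 (select(1,3) replace("")): buf='HEQ' cursor=1

Answer: HEQ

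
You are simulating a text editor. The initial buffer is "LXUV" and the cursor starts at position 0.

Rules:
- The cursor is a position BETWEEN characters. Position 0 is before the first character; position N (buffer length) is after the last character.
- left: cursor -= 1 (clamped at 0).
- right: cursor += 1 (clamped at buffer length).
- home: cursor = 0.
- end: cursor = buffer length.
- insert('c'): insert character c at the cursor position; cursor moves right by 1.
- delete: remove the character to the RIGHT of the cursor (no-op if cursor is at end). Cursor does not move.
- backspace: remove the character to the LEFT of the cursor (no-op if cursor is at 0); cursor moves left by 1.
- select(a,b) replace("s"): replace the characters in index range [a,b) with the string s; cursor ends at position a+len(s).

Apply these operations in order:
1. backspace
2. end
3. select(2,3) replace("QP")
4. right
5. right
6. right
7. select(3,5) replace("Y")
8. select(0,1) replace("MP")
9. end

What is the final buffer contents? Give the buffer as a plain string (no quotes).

After op 1 (backspace): buf='LXUV' cursor=0
After op 2 (end): buf='LXUV' cursor=4
After op 3 (select(2,3) replace("QP")): buf='LXQPV' cursor=4
After op 4 (right): buf='LXQPV' cursor=5
After op 5 (right): buf='LXQPV' cursor=5
After op 6 (right): buf='LXQPV' cursor=5
After op 7 (select(3,5) replace("Y")): buf='LXQY' cursor=4
After op 8 (select(0,1) replace("MP")): buf='MPXQY' cursor=2
After op 9 (end): buf='MPXQY' cursor=5

Answer: MPXQY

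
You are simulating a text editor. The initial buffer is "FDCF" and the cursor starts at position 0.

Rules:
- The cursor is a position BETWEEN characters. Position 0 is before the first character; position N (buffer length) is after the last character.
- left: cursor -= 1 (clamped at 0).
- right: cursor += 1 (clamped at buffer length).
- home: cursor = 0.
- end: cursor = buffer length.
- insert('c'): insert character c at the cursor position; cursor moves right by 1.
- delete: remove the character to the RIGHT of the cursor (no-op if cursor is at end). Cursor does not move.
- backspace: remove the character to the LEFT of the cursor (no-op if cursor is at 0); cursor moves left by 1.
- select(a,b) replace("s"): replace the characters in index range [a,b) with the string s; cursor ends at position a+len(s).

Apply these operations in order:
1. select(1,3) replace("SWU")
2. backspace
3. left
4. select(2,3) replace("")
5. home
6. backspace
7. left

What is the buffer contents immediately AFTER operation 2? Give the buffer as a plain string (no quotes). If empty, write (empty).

After op 1 (select(1,3) replace("SWU")): buf='FSWUF' cursor=4
After op 2 (backspace): buf='FSWF' cursor=3

Answer: FSWF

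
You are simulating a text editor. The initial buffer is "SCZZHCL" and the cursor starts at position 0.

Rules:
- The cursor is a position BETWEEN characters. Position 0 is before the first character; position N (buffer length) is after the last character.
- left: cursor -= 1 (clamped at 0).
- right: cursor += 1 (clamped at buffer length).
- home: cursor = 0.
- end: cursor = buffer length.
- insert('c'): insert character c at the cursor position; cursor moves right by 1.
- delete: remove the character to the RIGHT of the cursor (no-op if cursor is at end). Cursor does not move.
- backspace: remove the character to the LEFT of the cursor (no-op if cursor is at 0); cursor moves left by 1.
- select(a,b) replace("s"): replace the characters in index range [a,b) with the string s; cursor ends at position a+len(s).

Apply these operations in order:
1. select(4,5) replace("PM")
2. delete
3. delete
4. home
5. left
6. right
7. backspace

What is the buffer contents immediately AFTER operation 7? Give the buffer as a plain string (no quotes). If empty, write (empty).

Answer: CZZPM

Derivation:
After op 1 (select(4,5) replace("PM")): buf='SCZZPMCL' cursor=6
After op 2 (delete): buf='SCZZPML' cursor=6
After op 3 (delete): buf='SCZZPM' cursor=6
After op 4 (home): buf='SCZZPM' cursor=0
After op 5 (left): buf='SCZZPM' cursor=0
After op 6 (right): buf='SCZZPM' cursor=1
After op 7 (backspace): buf='CZZPM' cursor=0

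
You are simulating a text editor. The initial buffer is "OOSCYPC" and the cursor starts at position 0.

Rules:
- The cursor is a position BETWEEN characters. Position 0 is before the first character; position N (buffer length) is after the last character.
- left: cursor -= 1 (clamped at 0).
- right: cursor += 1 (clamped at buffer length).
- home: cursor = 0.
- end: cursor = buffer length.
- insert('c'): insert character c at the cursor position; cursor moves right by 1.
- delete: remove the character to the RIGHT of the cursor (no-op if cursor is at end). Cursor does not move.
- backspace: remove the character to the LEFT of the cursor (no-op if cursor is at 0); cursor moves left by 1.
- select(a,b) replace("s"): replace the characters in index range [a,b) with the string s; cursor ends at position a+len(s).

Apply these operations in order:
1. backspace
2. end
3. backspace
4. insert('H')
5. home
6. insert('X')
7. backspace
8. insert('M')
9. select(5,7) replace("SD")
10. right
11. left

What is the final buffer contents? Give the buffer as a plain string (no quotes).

Answer: MOOSCSDH

Derivation:
After op 1 (backspace): buf='OOSCYPC' cursor=0
After op 2 (end): buf='OOSCYPC' cursor=7
After op 3 (backspace): buf='OOSCYP' cursor=6
After op 4 (insert('H')): buf='OOSCYPH' cursor=7
After op 5 (home): buf='OOSCYPH' cursor=0
After op 6 (insert('X')): buf='XOOSCYPH' cursor=1
After op 7 (backspace): buf='OOSCYPH' cursor=0
After op 8 (insert('M')): buf='MOOSCYPH' cursor=1
After op 9 (select(5,7) replace("SD")): buf='MOOSCSDH' cursor=7
After op 10 (right): buf='MOOSCSDH' cursor=8
After op 11 (left): buf='MOOSCSDH' cursor=7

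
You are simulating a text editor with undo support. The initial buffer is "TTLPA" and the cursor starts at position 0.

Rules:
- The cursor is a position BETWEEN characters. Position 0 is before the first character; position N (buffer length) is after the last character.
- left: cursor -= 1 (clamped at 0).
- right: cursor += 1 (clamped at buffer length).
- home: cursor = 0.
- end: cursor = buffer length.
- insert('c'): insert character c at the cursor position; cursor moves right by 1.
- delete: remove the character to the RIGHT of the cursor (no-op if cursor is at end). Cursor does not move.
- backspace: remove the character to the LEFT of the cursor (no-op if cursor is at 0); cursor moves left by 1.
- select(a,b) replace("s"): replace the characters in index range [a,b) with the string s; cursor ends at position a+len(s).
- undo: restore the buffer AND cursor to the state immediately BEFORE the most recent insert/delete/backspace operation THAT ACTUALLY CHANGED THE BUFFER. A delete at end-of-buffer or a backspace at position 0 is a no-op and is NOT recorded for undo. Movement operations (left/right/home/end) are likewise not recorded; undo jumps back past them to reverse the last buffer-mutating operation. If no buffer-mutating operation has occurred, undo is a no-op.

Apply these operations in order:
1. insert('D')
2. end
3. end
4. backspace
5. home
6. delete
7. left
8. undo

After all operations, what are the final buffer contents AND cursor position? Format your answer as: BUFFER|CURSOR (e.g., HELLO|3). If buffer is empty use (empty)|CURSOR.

After op 1 (insert('D')): buf='DTTLPA' cursor=1
After op 2 (end): buf='DTTLPA' cursor=6
After op 3 (end): buf='DTTLPA' cursor=6
After op 4 (backspace): buf='DTTLP' cursor=5
After op 5 (home): buf='DTTLP' cursor=0
After op 6 (delete): buf='TTLP' cursor=0
After op 7 (left): buf='TTLP' cursor=0
After op 8 (undo): buf='DTTLP' cursor=0

Answer: DTTLP|0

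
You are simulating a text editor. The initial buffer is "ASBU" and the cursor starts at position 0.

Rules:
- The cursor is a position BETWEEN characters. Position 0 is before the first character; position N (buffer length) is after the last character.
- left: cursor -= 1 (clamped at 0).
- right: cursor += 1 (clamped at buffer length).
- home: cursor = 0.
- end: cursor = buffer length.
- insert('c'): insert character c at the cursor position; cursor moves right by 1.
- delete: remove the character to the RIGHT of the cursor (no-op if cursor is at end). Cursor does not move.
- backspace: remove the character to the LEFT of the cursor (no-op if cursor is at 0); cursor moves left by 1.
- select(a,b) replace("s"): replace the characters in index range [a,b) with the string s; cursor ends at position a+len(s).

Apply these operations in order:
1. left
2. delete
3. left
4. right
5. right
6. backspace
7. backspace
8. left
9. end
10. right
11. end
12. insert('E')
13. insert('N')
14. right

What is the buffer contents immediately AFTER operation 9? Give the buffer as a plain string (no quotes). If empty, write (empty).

Answer: U

Derivation:
After op 1 (left): buf='ASBU' cursor=0
After op 2 (delete): buf='SBU' cursor=0
After op 3 (left): buf='SBU' cursor=0
After op 4 (right): buf='SBU' cursor=1
After op 5 (right): buf='SBU' cursor=2
After op 6 (backspace): buf='SU' cursor=1
After op 7 (backspace): buf='U' cursor=0
After op 8 (left): buf='U' cursor=0
After op 9 (end): buf='U' cursor=1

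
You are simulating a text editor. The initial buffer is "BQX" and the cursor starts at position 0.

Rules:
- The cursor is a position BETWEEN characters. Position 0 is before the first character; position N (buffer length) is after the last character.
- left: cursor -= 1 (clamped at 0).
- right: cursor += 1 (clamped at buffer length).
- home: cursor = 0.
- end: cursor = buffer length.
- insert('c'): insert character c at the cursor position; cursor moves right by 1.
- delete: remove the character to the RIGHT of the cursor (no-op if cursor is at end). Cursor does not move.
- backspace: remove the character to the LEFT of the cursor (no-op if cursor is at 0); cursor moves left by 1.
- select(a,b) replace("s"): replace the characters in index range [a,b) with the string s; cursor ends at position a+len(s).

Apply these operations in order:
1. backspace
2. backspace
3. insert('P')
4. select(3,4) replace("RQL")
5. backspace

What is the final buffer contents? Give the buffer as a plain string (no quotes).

Answer: PBQRQ

Derivation:
After op 1 (backspace): buf='BQX' cursor=0
After op 2 (backspace): buf='BQX' cursor=0
After op 3 (insert('P')): buf='PBQX' cursor=1
After op 4 (select(3,4) replace("RQL")): buf='PBQRQL' cursor=6
After op 5 (backspace): buf='PBQRQ' cursor=5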